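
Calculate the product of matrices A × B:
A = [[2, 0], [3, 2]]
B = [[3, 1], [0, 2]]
[[6, 2], [9, 7]]

Matrix multiplication:
C[0][0] = 2×3 + 0×0 = 6
C[0][1] = 2×1 + 0×2 = 2
C[1][0] = 3×3 + 2×0 = 9
C[1][1] = 3×1 + 2×2 = 7
Result: [[6, 2], [9, 7]]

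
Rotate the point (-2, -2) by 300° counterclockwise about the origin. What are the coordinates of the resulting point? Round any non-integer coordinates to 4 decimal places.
(-2.7321, 0.7321)

Rotation matrix R(θ) = [[cos θ, -sin θ], [sin θ, cos θ]]; for θ = 300°:
R = [[1/2, √3/2], [-√3/2, 1/2]]
Result: R × [-2, -2]ᵀ = [1/2·-2 + (√3/2)·-2, -√3/2·-2 + (1/2)·-2]ᵀ = (-2.7321, 0.7321)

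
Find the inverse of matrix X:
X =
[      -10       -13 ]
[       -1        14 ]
det(X) = -153
X⁻¹ =
[  -14/153   -13/153 ]
[   -1/153    10/153 ]

For a 2×2 matrix X = [[a, b], [c, d]] with det(X) ≠ 0, X⁻¹ = (1/det(X)) * [[d, -b], [-c, a]].
det(X) = (-10)*(14) - (-13)*(-1) = -140 - 13 = -153.
X⁻¹ = (1/-153) * [[14, 13], [1, -10]].
Dividing each entry by -153 and reducing:
X⁻¹ =
[  -14/153   -13/153 ]
[   -1/153    10/153 ]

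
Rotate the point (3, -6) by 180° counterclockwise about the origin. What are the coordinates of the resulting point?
(-3, 6)

Rotation matrix R(θ) = [[cos θ, -sin θ], [sin θ, cos θ]]; for θ = 180°:
R = [[-1, 0], [0, -1]]
Result: R × [3, -6]ᵀ = [-1·3 + (0)·-6, 0·3 + (-1)·-6]ᵀ = (-3, 6)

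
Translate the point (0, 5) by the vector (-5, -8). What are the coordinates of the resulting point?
(-5, -3)

Translation by (-5, -8):
x' = 0 + -5 = -5
y' = 5 + -8 = -3
Homogeneous matrix: [[1, 0, -5], [0, 1, -8], [0, 0, 1]]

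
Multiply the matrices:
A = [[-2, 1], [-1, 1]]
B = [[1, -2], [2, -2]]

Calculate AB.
[[0, 2], [1, 0]]

Each entry (i,j) of AB = sum over k of A[i][k]*B[k][j].
(AB)[0][0] = (-2)*(1) + (1)*(2) = 0
(AB)[0][1] = (-2)*(-2) + (1)*(-2) = 2
(AB)[1][0] = (-1)*(1) + (1)*(2) = 1
(AB)[1][1] = (-1)*(-2) + (1)*(-2) = 0
AB = [[0, 2], [1, 0]]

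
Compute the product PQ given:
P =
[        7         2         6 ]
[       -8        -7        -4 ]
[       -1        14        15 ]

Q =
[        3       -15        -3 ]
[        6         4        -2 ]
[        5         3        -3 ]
PQ =
[       63       -79       -43 ]
[      -86        80        50 ]
[      156       116       -70 ]

Matrix multiplication: (PQ)[i][j] = sum over k of P[i][k] * Q[k][j].
  (PQ)[0][0] = (7)*(3) + (2)*(6) + (6)*(5) = 63
  (PQ)[0][1] = (7)*(-15) + (2)*(4) + (6)*(3) = -79
  (PQ)[0][2] = (7)*(-3) + (2)*(-2) + (6)*(-3) = -43
  (PQ)[1][0] = (-8)*(3) + (-7)*(6) + (-4)*(5) = -86
  (PQ)[1][1] = (-8)*(-15) + (-7)*(4) + (-4)*(3) = 80
  (PQ)[1][2] = (-8)*(-3) + (-7)*(-2) + (-4)*(-3) = 50
  (PQ)[2][0] = (-1)*(3) + (14)*(6) + (15)*(5) = 156
  (PQ)[2][1] = (-1)*(-15) + (14)*(4) + (15)*(3) = 116
  (PQ)[2][2] = (-1)*(-3) + (14)*(-2) + (15)*(-3) = -70
PQ =
[       63       -79       -43 ]
[      -86        80        50 ]
[      156       116       -70 ]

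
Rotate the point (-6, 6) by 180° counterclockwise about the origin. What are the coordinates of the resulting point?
(6, -6)

Rotation matrix R(θ) = [[cos θ, -sin θ], [sin θ, cos θ]]; for θ = 180°:
R = [[-1, 0], [0, -1]]
Result: R × [-6, 6]ᵀ = [-1·-6 + (0)·6, 0·-6 + (-1)·6]ᵀ = (6, -6)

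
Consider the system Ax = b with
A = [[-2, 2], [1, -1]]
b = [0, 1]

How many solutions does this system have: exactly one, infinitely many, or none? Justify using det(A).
No solution

det(A) = (-2)*(-1) - (2)*(1) = 0, so A is singular.
The column space of A is span(column 1) = span([-2, 1]).
b = [0, 1] is not a scalar multiple of column 1, so b ∉ column space and the system is inconsistent — no solution.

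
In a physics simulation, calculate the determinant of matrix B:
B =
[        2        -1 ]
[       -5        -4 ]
det(B) = -13

For a 2×2 matrix [[a, b], [c, d]], det = a*d - b*c.
det(B) = (2)*(-4) - (-1)*(-5) = -8 - 5 = -13.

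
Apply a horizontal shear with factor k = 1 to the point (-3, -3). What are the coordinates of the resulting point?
(-6, -3)

Shear matrix for horizontal shear with factor k = 1:
[[1, 1], [0, 1]]
Result: (-3, -3) → (-6, -3)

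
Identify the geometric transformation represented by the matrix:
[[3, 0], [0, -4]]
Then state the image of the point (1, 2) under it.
non-uniform scaling by (3, -4); image of (1, 2) is (3, -8)

This is diagonal with distinct entries, so it scales the x-axis by 3 and the y-axis by -4.
The matrix [[3, 0], [0, -4]] represents: non-uniform scaling by (3, -4).
Applying it to (1, 2): [3·1 + 0·2, 0·1 + -4·2] = (3, -8).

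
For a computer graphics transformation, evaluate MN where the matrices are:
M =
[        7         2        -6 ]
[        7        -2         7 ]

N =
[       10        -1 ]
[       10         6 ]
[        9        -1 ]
MN =
[       36        11 ]
[      113       -26 ]

Matrix multiplication: (MN)[i][j] = sum over k of M[i][k] * N[k][j].
  (MN)[0][0] = (7)*(10) + (2)*(10) + (-6)*(9) = 36
  (MN)[0][1] = (7)*(-1) + (2)*(6) + (-6)*(-1) = 11
  (MN)[1][0] = (7)*(10) + (-2)*(10) + (7)*(9) = 113
  (MN)[1][1] = (7)*(-1) + (-2)*(6) + (7)*(-1) = -26
MN =
[       36        11 ]
[      113       -26 ]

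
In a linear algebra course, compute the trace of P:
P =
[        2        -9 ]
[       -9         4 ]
tr(P) = 2 + 4 = 6

The trace of a square matrix is the sum of its diagonal entries.
Diagonal entries of P: P[0][0] = 2, P[1][1] = 4.
tr(P) = 2 + 4 = 6.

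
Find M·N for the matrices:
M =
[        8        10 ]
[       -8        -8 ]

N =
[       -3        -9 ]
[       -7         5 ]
MN =
[      -94       -22 ]
[       80        32 ]

Matrix multiplication: (MN)[i][j] = sum over k of M[i][k] * N[k][j].
  (MN)[0][0] = (8)*(-3) + (10)*(-7) = -94
  (MN)[0][1] = (8)*(-9) + (10)*(5) = -22
  (MN)[1][0] = (-8)*(-3) + (-8)*(-7) = 80
  (MN)[1][1] = (-8)*(-9) + (-8)*(5) = 32
MN =
[      -94       -22 ]
[       80        32 ]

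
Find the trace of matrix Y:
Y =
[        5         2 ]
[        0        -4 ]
tr(Y) = 5 - 4 = 1

The trace of a square matrix is the sum of its diagonal entries.
Diagonal entries of Y: Y[0][0] = 5, Y[1][1] = -4.
tr(Y) = 5 - 4 = 1.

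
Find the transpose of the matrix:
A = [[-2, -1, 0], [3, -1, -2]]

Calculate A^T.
[[-2, 3], [-1, -1], [0, -2]]

The transpose sends entry (i,j) to (j,i); rows become columns.
Row 0 of A: [-2, -1, 0] -> column 0 of A^T.
Row 1 of A: [3, -1, -2] -> column 1 of A^T.
A^T = [[-2, 3], [-1, -1], [0, -2]]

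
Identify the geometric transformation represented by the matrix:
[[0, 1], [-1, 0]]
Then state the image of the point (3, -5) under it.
rotation by 90° clockwise (i.e., 270° counterclockwise); image of (3, -5) is (-5, -3)

This matches the form [[cos θ, -sin θ], [sin θ, cos θ]] of a rotation matrix; reading off cos θ and sin θ gives the angle.
The matrix [[0, 1], [-1, 0]] represents: rotation by 90° clockwise (i.e., 270° counterclockwise).
Applying it to (3, -5): [0·3 + 1·-5, -1·3 + 0·-5] = (-5, -3).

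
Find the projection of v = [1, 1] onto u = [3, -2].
[3/13, -2/13]

The projection of v onto u is proj_u(v) = ((v·u) / (u·u)) · u.
v·u = (1)*(3) + (1)*(-2) = 1.
u·u = (3)*(3) + (-2)*(-2) = 13.
coefficient = 1 / 13 = 1/13.
proj_u(v) = 1/13 · [3, -2] = [3/13, -2/13].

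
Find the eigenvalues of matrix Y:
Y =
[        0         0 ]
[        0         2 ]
λ = 0, 2

Solve det(Y - λI) = 0. For a 2×2 matrix the characteristic equation is λ² - (trace)λ + det = 0.
trace(Y) = a + d = 0 + 2 = 2.
det(Y) = a*d - b*c = (0)*(2) - (0)*(0) = 0 - 0 = 0.
Characteristic equation: λ² - (2)λ + (0) = 0.
Discriminant = (2)² - 4*(0) = 4 - 0 = 4.
λ = (2 ± √4) / 2 = (2 ± 2) / 2 = 0, 2.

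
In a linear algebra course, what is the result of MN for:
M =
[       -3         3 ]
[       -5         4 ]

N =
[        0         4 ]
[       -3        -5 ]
MN =
[       -9       -27 ]
[      -12       -40 ]

Matrix multiplication: (MN)[i][j] = sum over k of M[i][k] * N[k][j].
  (MN)[0][0] = (-3)*(0) + (3)*(-3) = -9
  (MN)[0][1] = (-3)*(4) + (3)*(-5) = -27
  (MN)[1][0] = (-5)*(0) + (4)*(-3) = -12
  (MN)[1][1] = (-5)*(4) + (4)*(-5) = -40
MN =
[       -9       -27 ]
[      -12       -40 ]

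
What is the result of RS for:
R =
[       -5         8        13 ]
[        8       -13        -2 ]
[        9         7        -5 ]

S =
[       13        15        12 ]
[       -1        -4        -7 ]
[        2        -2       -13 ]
RS =
[      -47      -133      -285 ]
[      113       176       213 ]
[      100       117       124 ]

Matrix multiplication: (RS)[i][j] = sum over k of R[i][k] * S[k][j].
  (RS)[0][0] = (-5)*(13) + (8)*(-1) + (13)*(2) = -47
  (RS)[0][1] = (-5)*(15) + (8)*(-4) + (13)*(-2) = -133
  (RS)[0][2] = (-5)*(12) + (8)*(-7) + (13)*(-13) = -285
  (RS)[1][0] = (8)*(13) + (-13)*(-1) + (-2)*(2) = 113
  (RS)[1][1] = (8)*(15) + (-13)*(-4) + (-2)*(-2) = 176
  (RS)[1][2] = (8)*(12) + (-13)*(-7) + (-2)*(-13) = 213
  (RS)[2][0] = (9)*(13) + (7)*(-1) + (-5)*(2) = 100
  (RS)[2][1] = (9)*(15) + (7)*(-4) + (-5)*(-2) = 117
  (RS)[2][2] = (9)*(12) + (7)*(-7) + (-5)*(-13) = 124
RS =
[      -47      -133      -285 ]
[      113       176       213 ]
[      100       117       124 ]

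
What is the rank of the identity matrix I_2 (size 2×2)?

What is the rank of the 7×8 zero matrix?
rank(I_2) = 2, rank(0) = 0

The identity I_2 has 2 columns that are the standard basis vectors e_1, …, e_2. These are linearly independent, so all 2 columns are pivots and rank(I_2) = 2.
The 7×8 zero matrix has every entry zero, so every row is the zero row and there are no pivots; rank(0) = 0.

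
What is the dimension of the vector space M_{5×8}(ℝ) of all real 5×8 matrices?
Dimension = 40

A real 5×8 matrix is determined by its 5·8 = 40 independent entries.
A standard basis is {E_ij : 1 ≤ i ≤ 5, 1 ≤ j ≤ 8}, where E_ij has a 1 in position (i, j) and 0 elsewhere — there are 40 such matrices, and they are linearly independent and span M_{5×8}(ℝ).
Therefore dim(M_{5×8}(ℝ)) = 40.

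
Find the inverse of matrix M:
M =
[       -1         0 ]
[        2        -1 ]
det(M) = 1
M⁻¹ =
[       -1         0 ]
[       -2        -1 ]

For a 2×2 matrix M = [[a, b], [c, d]] with det(M) ≠ 0, M⁻¹ = (1/det(M)) * [[d, -b], [-c, a]].
det(M) = (-1)*(-1) - (0)*(2) = 1 - 0 = 1.
M⁻¹ = (1/1) * [[-1, 0], [-2, -1]].
Dividing each entry by 1 and reducing:
M⁻¹ =
[       -1         0 ]
[       -2        -1 ]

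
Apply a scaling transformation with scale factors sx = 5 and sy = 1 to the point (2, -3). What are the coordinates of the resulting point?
(10, -3)

Scaling matrix:
[[5, 0], [0, 1]]
Result: (2 × 5, -3 × 1) = (10, -3)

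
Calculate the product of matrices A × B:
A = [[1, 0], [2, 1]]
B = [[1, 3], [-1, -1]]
[[1, 3], [1, 5]]

Matrix multiplication:
C[0][0] = 1×1 + 0×-1 = 1
C[0][1] = 1×3 + 0×-1 = 3
C[1][0] = 2×1 + 1×-1 = 1
C[1][1] = 2×3 + 1×-1 = 5
Result: [[1, 3], [1, 5]]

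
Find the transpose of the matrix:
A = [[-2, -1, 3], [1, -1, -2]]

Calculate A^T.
[[-2, 1], [-1, -1], [3, -2]]

The transpose sends entry (i,j) to (j,i); rows become columns.
Row 0 of A: [-2, -1, 3] -> column 0 of A^T.
Row 1 of A: [1, -1, -2] -> column 1 of A^T.
A^T = [[-2, 1], [-1, -1], [3, -2]]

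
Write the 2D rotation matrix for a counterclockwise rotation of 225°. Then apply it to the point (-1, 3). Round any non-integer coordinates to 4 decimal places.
R = [[-√2/2, √2/2], [-√2/2, -√2/2]]; R·(-1, 3) = (2.8284, -1.4142)

Rotation matrix formula: R(θ) = [[cos θ, -sin θ], [sin θ, cos θ]]
For θ = 225°:
cos(225°) = -√2/2
sin(225°) = -√2/2
R = [[-√2/2, √2/2], [-√2/2, -√2/2]]
Apply to (-1, 3): [-√2/2·-1 + (√2/2)·3, -√2/2·-1 + -√2/2·3] = (2.8284, -1.4142)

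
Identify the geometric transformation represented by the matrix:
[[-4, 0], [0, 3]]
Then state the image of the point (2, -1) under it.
non-uniform scaling by (-4, 3); image of (2, -1) is (-8, -3)

This is diagonal with distinct entries, so it scales the x-axis by -4 and the y-axis by 3.
The matrix [[-4, 0], [0, 3]] represents: non-uniform scaling by (-4, 3).
Applying it to (2, -1): [-4·2 + 0·-1, 0·2 + 3·-1] = (-8, -3).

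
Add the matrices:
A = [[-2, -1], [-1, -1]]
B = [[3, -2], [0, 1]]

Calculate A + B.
[[1, -3], [-1, 0]]

Add corresponding elements:
(-2)+(3)=1
(-1)+(-2)=-3
(-1)+(0)=-1
(-1)+(1)=0
A + B = [[1, -3], [-1, 0]]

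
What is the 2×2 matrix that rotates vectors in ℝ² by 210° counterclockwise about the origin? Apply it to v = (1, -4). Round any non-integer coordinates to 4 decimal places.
R = [[-√3/2, 1/2], [-1/2, -√3/2]]; R·v = (-2.8660, 2.9641)

A counterclockwise rotation by angle θ in ℝ² has matrix R(θ) = [[cos θ, -sin θ], [sin θ, cos θ]].
For θ = 210°: cos θ = -√3/2, sin θ = -1/2.
R(210°) = [[-√3/2, 1/2], [-1/2, -√3/2]].
R·v = [-√3/2·1 + (1/2)·-4, -1/2·1 + -√3/2·-4] = (-2.8660, 2.9641).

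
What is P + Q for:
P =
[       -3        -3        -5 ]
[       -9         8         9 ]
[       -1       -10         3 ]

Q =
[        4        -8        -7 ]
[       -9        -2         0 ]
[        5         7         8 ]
P + Q =
[        1       -11       -12 ]
[      -18         6         9 ]
[        4        -3        11 ]

Matrix addition is elementwise: (P+Q)[i][j] = P[i][j] + Q[i][j].
  (P+Q)[0][0] = (-3) + (4) = 1
  (P+Q)[0][1] = (-3) + (-8) = -11
  (P+Q)[0][2] = (-5) + (-7) = -12
  (P+Q)[1][0] = (-9) + (-9) = -18
  (P+Q)[1][1] = (8) + (-2) = 6
  (P+Q)[1][2] = (9) + (0) = 9
  (P+Q)[2][0] = (-1) + (5) = 4
  (P+Q)[2][1] = (-10) + (7) = -3
  (P+Q)[2][2] = (3) + (8) = 11
P + Q =
[        1       -11       -12 ]
[      -18         6         9 ]
[        4        -3        11 ]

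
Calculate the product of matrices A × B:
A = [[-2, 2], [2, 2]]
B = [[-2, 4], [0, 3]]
[[4, -2], [-4, 14]]

Matrix multiplication:
C[0][0] = -2×-2 + 2×0 = 4
C[0][1] = -2×4 + 2×3 = -2
C[1][0] = 2×-2 + 2×0 = -4
C[1][1] = 2×4 + 2×3 = 14
Result: [[4, -2], [-4, 14]]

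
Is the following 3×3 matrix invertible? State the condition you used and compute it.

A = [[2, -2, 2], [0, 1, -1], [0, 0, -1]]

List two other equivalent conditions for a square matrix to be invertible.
Yes, invertible; det(A) = -2 ≠ 0. Equivalent conditions: rank(A) = 3; Ax = 0 has only the trivial solution; 0 is not an eigenvalue; the columns of A are linearly independent.

To check invertibility, compute det(A).
The given matrix is triangular, so det(A) equals the product of its diagonal entries = -2 ≠ 0.
Since det(A) ≠ 0, A is invertible.
Equivalent conditions for a square matrix A to be invertible:
- rank(A) = 3 (full rank).
- The homogeneous system Ax = 0 has only the trivial solution x = 0.
- 0 is not an eigenvalue of A.
- The columns (equivalently rows) of A are linearly independent.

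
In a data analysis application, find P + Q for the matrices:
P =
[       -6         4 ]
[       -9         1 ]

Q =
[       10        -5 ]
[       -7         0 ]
P + Q =
[        4        -1 ]
[      -16         1 ]

Matrix addition is elementwise: (P+Q)[i][j] = P[i][j] + Q[i][j].
  (P+Q)[0][0] = (-6) + (10) = 4
  (P+Q)[0][1] = (4) + (-5) = -1
  (P+Q)[1][0] = (-9) + (-7) = -16
  (P+Q)[1][1] = (1) + (0) = 1
P + Q =
[        4        -1 ]
[      -16         1 ]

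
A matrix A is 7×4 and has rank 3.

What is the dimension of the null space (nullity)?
1

The rank-nullity theorem for an m×n matrix states:
rank(A) + nullity(A) = n (the number of columns).
Here n = 4 and rank(A) = 3, so nullity(A) = 4 - 3 = 1.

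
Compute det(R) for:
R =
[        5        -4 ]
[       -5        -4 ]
det(R) = -40

For a 2×2 matrix [[a, b], [c, d]], det = a*d - b*c.
det(R) = (5)*(-4) - (-4)*(-5) = -20 - 20 = -40.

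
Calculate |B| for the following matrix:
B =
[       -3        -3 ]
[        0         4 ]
det(B) = -12

For a 2×2 matrix [[a, b], [c, d]], det = a*d - b*c.
det(B) = (-3)*(4) - (-3)*(0) = -12 - 0 = -12.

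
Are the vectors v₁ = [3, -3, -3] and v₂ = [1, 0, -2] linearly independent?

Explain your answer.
Yes, linearly independent

Two vectors are linearly dependent iff one is a scalar multiple of the other.
No single scalar k satisfies v₂ = k·v₁ (the ratios of corresponding entries disagree), so v₁ and v₂ are linearly independent.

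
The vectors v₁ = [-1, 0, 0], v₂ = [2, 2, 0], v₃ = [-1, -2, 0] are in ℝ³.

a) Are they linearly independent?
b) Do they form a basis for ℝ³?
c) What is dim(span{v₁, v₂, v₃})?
Not independent, not a basis, dim(span) = 2

Check whether v₃ can be written as a linear combination of v₁ and v₂.
v₃ = (-1)·v₁ + (-1)·v₂ = [-1, -2, 0], so the three vectors are linearly dependent.
Thus they do not form a basis for ℝ³, and dim(span{v₁, v₂, v₃}) = 2 (spanned by v₁ and v₂).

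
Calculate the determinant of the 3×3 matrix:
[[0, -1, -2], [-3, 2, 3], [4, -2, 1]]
-11

Expansion along first row:
det = 0·det([[2,3],[-2,1]]) - -1·det([[-3,3],[4,1]]) + -2·det([[-3,2],[4,-2]])
    = 0·(2·1 - 3·-2) - -1·(-3·1 - 3·4) + -2·(-3·-2 - 2·4)
    = 0·8 - -1·-15 + -2·-2
    = 0 + -15 + 4 = -11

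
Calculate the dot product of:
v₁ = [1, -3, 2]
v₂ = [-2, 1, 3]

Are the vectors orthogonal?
1, No

The dot product is the sum of products of corresponding components.
v₁·v₂ = (1)*(-2) + (-3)*(1) + (2)*(3) = -2 - 3 + 6 = 1.
Two vectors are orthogonal iff their dot product is 0; here the dot product is 1, so the vectors are not orthogonal.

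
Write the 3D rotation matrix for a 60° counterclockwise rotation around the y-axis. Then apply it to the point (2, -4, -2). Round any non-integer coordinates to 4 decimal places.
R = [[1/2, 0, √3/2], [0, 1, 0], [-√3/2, 0, 1/2]]; R·(2, -4, -2) = (-0.7321, -4.0000, -2.7321)

Rotation matrix for 60° around y-axis:
cos(60°) = 1/2, sin(60°) = √3/2
R = [[1/2, 0, √3/2], [0, 1, 0], [-√3/2, 0, 1/2]]
Apply to (2, -4, -2): R·[2, -4, -2]ᵀ = (-0.7321, -4.0000, -2.7321)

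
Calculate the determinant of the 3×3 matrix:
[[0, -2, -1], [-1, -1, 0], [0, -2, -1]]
0

Expansion along first row:
det = 0·det([[-1,0],[-2,-1]]) - -2·det([[-1,0],[0,-1]]) + -1·det([[-1,-1],[0,-2]])
    = 0·(-1·-1 - 0·-2) - -2·(-1·-1 - 0·0) + -1·(-1·-2 - -1·0)
    = 0·1 - -2·1 + -1·2
    = 0 + 2 + -2 = 0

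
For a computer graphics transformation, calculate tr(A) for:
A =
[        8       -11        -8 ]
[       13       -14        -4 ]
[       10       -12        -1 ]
tr(A) = 8 - 14 - 1 = -7

The trace of a square matrix is the sum of its diagonal entries.
Diagonal entries of A: A[0][0] = 8, A[1][1] = -14, A[2][2] = -1.
tr(A) = 8 - 14 - 1 = -7.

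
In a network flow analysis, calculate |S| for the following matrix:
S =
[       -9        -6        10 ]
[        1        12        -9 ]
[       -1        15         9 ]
det(S) = -1917

Expand along row 0 (cofactor expansion): det(S) = a*(e*i - f*h) - b*(d*i - f*g) + c*(d*h - e*g), where the 3×3 is [[a, b, c], [d, e, f], [g, h, i]].
Minor M_00 = (12)*(9) - (-9)*(15) = 108 + 135 = 243.
Minor M_01 = (1)*(9) - (-9)*(-1) = 9 - 9 = 0.
Minor M_02 = (1)*(15) - (12)*(-1) = 15 + 12 = 27.
det(S) = (-9)*(243) - (-6)*(0) + (10)*(27) = -2187 + 0 + 270 = -1917.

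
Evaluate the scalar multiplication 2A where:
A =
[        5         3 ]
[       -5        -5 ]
2A =
[       10         6 ]
[      -10       -10 ]

Scalar multiplication is elementwise: (2A)[i][j] = 2 * A[i][j].
  (2A)[0][0] = 2 * (5) = 10
  (2A)[0][1] = 2 * (3) = 6
  (2A)[1][0] = 2 * (-5) = -10
  (2A)[1][1] = 2 * (-5) = -10
2A =
[       10         6 ]
[      -10       -10 ]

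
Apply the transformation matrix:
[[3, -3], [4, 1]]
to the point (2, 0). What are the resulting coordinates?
(6, 8)

Matrix multiplication:
[[3, -3], [4, 1]] × [2, 0]ᵀ
= [3×2 + -3×0, 4×2 + 1×0]ᵀ
= [6.0000, 8.0000]ᵀ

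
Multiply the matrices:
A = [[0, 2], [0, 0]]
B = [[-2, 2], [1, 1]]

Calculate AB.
[[2, 2], [0, 0]]

Each entry (i,j) of AB = sum over k of A[i][k]*B[k][j].
(AB)[0][0] = (0)*(-2) + (2)*(1) = 2
(AB)[0][1] = (0)*(2) + (2)*(1) = 2
(AB)[1][0] = (0)*(-2) + (0)*(1) = 0
(AB)[1][1] = (0)*(2) + (0)*(1) = 0
AB = [[2, 2], [0, 0]]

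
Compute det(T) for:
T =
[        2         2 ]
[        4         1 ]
det(T) = -6

For a 2×2 matrix [[a, b], [c, d]], det = a*d - b*c.
det(T) = (2)*(1) - (2)*(4) = 2 - 8 = -6.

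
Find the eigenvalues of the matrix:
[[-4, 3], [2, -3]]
λ = -6 and λ = -1

Characteristic equation: det(A - λI) = 0
λ² - (trace)λ + (det) = 0
λ² - (-7)λ + (6) = 0
λ² + 7λ + 6 = 0
Solving: λ = -6, -1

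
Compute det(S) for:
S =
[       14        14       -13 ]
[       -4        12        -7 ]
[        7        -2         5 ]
det(S) = 1226

Expand along row 0 (cofactor expansion): det(S) = a*(e*i - f*h) - b*(d*i - f*g) + c*(d*h - e*g), where the 3×3 is [[a, b, c], [d, e, f], [g, h, i]].
Minor M_00 = (12)*(5) - (-7)*(-2) = 60 - 14 = 46.
Minor M_01 = (-4)*(5) - (-7)*(7) = -20 + 49 = 29.
Minor M_02 = (-4)*(-2) - (12)*(7) = 8 - 84 = -76.
det(S) = (14)*(46) - (14)*(29) + (-13)*(-76) = 644 - 406 + 988 = 1226.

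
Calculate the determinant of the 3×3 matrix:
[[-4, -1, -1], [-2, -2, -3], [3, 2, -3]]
-35

Expansion along first row:
det = -4·det([[-2,-3],[2,-3]]) - -1·det([[-2,-3],[3,-3]]) + -1·det([[-2,-2],[3,2]])
    = -4·(-2·-3 - -3·2) - -1·(-2·-3 - -3·3) + -1·(-2·2 - -2·3)
    = -4·12 - -1·15 + -1·2
    = -48 + 15 + -2 = -35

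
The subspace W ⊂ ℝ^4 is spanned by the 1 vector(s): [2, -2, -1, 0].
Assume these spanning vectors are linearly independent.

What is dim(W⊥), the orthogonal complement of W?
dim(W⊥) = 3

For any subspace W of ℝ^n, dim(W) + dim(W⊥) = n (the whole-space dimension).
Here the given 1 vectors are linearly independent, so dim(W) = 1.
Thus dim(W⊥) = n - dim(W) = 4 - 1 = 3.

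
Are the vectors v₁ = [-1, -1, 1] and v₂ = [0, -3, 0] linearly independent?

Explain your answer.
Yes, linearly independent

Two vectors are linearly dependent iff one is a scalar multiple of the other.
No single scalar k satisfies v₂ = k·v₁ (the ratios of corresponding entries disagree), so v₁ and v₂ are linearly independent.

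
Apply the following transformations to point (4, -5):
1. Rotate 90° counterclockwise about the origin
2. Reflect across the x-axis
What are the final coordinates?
(5, -4)

Step 1: Rotate 90° → (5, 4)
Step 2: Reflect across the x-axis → (5, -4)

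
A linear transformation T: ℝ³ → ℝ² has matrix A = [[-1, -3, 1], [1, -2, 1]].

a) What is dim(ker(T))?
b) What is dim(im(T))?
dim(ker) = 1, dim(im) = 2

The two rows are not scalar multiples of one another (no single k satisfies row 2 = k × row 1), so they are linearly independent.
Thus rank(A) = 2.
dim(im(T)) = rank(A) = 2.
By the rank-nullity theorem applied to T: ℝ³ → ℝ², rank(A) + nullity(A) = 3 (the domain dimension), so dim(ker(T)) = 3 - 2 = 1.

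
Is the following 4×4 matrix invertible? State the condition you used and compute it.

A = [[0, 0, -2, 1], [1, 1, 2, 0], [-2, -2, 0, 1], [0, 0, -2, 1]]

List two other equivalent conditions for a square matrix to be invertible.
No, not invertible; det(A) = 0 (two rows are equal, so the rows are linearly dependent). Equivalent conditions (failing for this A): rank(A) < 4; Ax = 0 has non-trivial solutions; 0 is an eigenvalue; the columns are linearly dependent.

To check invertibility, compute det(A).
In this matrix, row 0 and the last row are identical, so one row is a scalar multiple of another and the rows are linearly dependent.
A matrix with linearly dependent rows has det = 0 and is not invertible.
Equivalent failed conditions:
- rank(A) < 4.
- Ax = 0 has non-trivial solutions.
- 0 is an eigenvalue.
- The columns are linearly dependent.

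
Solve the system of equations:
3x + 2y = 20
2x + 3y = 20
x = 4, y = 4

Use elimination (row reduction):
Equation 1: 3x + 2y = 20.
Equation 2: 2x + 3y = 20.
Multiply Eq1 by 2 and Eq2 by 3: 6x + 4y = 40;  6x + 9y = 60.
Subtract: (5)y = 20, so y = 4.
Back-substitute into Eq1: 3x + 2*(4) = 20, so x = 4.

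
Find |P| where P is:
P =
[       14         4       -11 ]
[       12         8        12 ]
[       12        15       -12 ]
det(P) = -3636

Expand along row 0 (cofactor expansion): det(P) = a*(e*i - f*h) - b*(d*i - f*g) + c*(d*h - e*g), where the 3×3 is [[a, b, c], [d, e, f], [g, h, i]].
Minor M_00 = (8)*(-12) - (12)*(15) = -96 - 180 = -276.
Minor M_01 = (12)*(-12) - (12)*(12) = -144 - 144 = -288.
Minor M_02 = (12)*(15) - (8)*(12) = 180 - 96 = 84.
det(P) = (14)*(-276) - (4)*(-288) + (-11)*(84) = -3864 + 1152 - 924 = -3636.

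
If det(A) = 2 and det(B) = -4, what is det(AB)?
-8

Use the multiplicative property of determinants: det(AB) = det(A)*det(B).
det(AB) = (2)*(-4) = -8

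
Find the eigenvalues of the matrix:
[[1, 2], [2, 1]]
λ = -1 and λ = 3

Characteristic equation: det(A - λI) = 0
λ² - (trace)λ + (det) = 0
λ² - (2)λ + (-3) = 0
λ² - 2λ - 3 = 0
Solving: λ = -1, 3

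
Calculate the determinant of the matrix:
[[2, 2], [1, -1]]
-4

For a 2×2 matrix [[a, b], [c, d]], det = ad - bc
det = (2)(-1) - (2)(1) = -2 - 2 = -4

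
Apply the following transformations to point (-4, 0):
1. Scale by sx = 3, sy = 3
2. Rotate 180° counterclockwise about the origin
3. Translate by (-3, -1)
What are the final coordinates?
(9, -1)

Step 1: Scale → (-12, 0)
Step 2: Rotate 180° → (12, 0)
Step 3: Translate → (9, -1)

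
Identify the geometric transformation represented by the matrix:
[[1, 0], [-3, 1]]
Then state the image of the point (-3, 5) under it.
vertical shear with factor -3; image of (-3, 5) is (-3, 14)

The matrix [[1, 0], [k, 1]] sends (x, y) to (x, -3x + y), leaving the x-coordinate fixed: a vertical shear.
The matrix [[1, 0], [-3, 1]] represents: vertical shear with factor -3.
Applying it to (-3, 5): [1·-3 + 0·5, -3·-3 + 1·5] = (-3, 14).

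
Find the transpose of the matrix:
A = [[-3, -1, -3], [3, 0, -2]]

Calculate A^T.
[[-3, 3], [-1, 0], [-3, -2]]

The transpose sends entry (i,j) to (j,i); rows become columns.
Row 0 of A: [-3, -1, -3] -> column 0 of A^T.
Row 1 of A: [3, 0, -2] -> column 1 of A^T.
A^T = [[-3, 3], [-1, 0], [-3, -2]]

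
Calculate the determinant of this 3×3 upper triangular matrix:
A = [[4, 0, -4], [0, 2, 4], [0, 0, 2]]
16

The determinant of a triangular matrix is the product of its diagonal entries (the off-diagonal entries above the diagonal do not affect it).
det(A) = (4) * (2) * (2) = 16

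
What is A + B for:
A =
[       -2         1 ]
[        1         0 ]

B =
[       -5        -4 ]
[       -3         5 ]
A + B =
[       -7        -3 ]
[       -2         5 ]

Matrix addition is elementwise: (A+B)[i][j] = A[i][j] + B[i][j].
  (A+B)[0][0] = (-2) + (-5) = -7
  (A+B)[0][1] = (1) + (-4) = -3
  (A+B)[1][0] = (1) + (-3) = -2
  (A+B)[1][1] = (0) + (5) = 5
A + B =
[       -7        -3 ]
[       -2         5 ]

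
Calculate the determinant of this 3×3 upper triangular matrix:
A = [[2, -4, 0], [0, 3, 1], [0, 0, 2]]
12

The determinant of a triangular matrix is the product of its diagonal entries (the off-diagonal entries above the diagonal do not affect it).
det(A) = (2) * (3) * (2) = 12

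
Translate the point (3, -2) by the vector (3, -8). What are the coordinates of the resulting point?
(6, -10)

Translation by (3, -8):
x' = 3 + 3 = 6
y' = -2 + -8 = -10
Homogeneous matrix: [[1, 0, 3], [0, 1, -8], [0, 0, 1]]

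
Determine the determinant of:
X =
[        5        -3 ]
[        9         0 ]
det(X) = 27

For a 2×2 matrix [[a, b], [c, d]], det = a*d - b*c.
det(X) = (5)*(0) - (-3)*(9) = 0 + 27 = 27.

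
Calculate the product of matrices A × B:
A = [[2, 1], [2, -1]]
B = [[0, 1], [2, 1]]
[[2, 3], [-2, 1]]

Matrix multiplication:
C[0][0] = 2×0 + 1×2 = 2
C[0][1] = 2×1 + 1×1 = 3
C[1][0] = 2×0 + -1×2 = -2
C[1][1] = 2×1 + -1×1 = 1
Result: [[2, 3], [-2, 1]]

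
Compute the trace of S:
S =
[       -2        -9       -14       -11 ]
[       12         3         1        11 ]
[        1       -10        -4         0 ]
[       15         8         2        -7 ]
tr(S) = -2 + 3 - 4 - 7 = -10

The trace of a square matrix is the sum of its diagonal entries.
Diagonal entries of S: S[0][0] = -2, S[1][1] = 3, S[2][2] = -4, S[3][3] = -7.
tr(S) = -2 + 3 - 4 - 7 = -10.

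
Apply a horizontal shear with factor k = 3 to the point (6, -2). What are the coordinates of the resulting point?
(0, -2)

Shear matrix for horizontal shear with factor k = 3:
[[1, 3], [0, 1]]
Result: (6, -2) → (0, -2)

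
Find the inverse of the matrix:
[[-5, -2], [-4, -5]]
[[-5/17, 2/17], [4/17, -5/17]]

For [[a,b],[c,d]], inverse = (1/det)·[[d,-b],[-c,a]]
det = -5·-5 - -2·-4 = 17
Inverse = (1/17)·[[-5, 2], [4, -5]]
        = [[-5/17, 2/17], [4/17, -5/17]]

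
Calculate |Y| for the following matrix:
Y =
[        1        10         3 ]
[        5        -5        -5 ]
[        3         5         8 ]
det(Y) = -445

Expand along row 0 (cofactor expansion): det(Y) = a*(e*i - f*h) - b*(d*i - f*g) + c*(d*h - e*g), where the 3×3 is [[a, b, c], [d, e, f], [g, h, i]].
Minor M_00 = (-5)*(8) - (-5)*(5) = -40 + 25 = -15.
Minor M_01 = (5)*(8) - (-5)*(3) = 40 + 15 = 55.
Minor M_02 = (5)*(5) - (-5)*(3) = 25 + 15 = 40.
det(Y) = (1)*(-15) - (10)*(55) + (3)*(40) = -15 - 550 + 120 = -445.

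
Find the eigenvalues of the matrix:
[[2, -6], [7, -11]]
λ = -5 and λ = -4

Characteristic equation: det(A - λI) = 0
λ² - (trace)λ + (det) = 0
λ² - (-9)λ + (20) = 0
λ² + 9λ + 20 = 0
Solving: λ = -5, -4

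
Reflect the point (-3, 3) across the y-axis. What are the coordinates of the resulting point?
(3, 3)

Reflection across y-axis: (-3, 3) → (3, 3)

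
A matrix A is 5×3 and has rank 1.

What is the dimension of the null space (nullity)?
2

The rank-nullity theorem for an m×n matrix states:
rank(A) + nullity(A) = n (the number of columns).
Here n = 3 and rank(A) = 1, so nullity(A) = 3 - 1 = 2.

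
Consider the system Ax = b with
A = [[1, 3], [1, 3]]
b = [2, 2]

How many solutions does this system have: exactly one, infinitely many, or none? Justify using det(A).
Infinitely many solutions

det(A) = (1)*(3) - (3)*(1) = 0, so A is singular (column 2 is 3 times column 1).
b = [2, 2] = 2 * column 1 of A, so b lies in the column space of A.
A singular matrix whose right-hand side is in its column space gives a 1-parameter family of solutions — infinitely many.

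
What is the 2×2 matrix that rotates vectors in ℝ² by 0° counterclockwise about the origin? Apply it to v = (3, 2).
R = [[1, 0], [0, 1]]; R·v = (3, 2)

A counterclockwise rotation by angle θ in ℝ² has matrix R(θ) = [[cos θ, -sin θ], [sin θ, cos θ]].
For θ = 0°: cos θ = 1, sin θ = 0.
R(0°) = [[1, 0], [0, 1]].
R·v = [1·3 + (0)·2, 0·3 + 1·2] = (3, 2).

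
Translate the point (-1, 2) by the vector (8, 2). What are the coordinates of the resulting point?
(7, 4)

Translation by (8, 2):
x' = -1 + 8 = 7
y' = 2 + 2 = 4
Homogeneous matrix: [[1, 0, 8], [0, 1, 2], [0, 0, 1]]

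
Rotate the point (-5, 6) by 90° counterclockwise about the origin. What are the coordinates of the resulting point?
(-6, -5)

Rotation matrix R(θ) = [[cos θ, -sin θ], [sin θ, cos θ]]; for θ = 90°:
R = [[0, -1], [1, 0]]
Result: R × [-5, 6]ᵀ = [0·-5 + (-1)·6, 1·-5 + (0)·6]ᵀ = (-6, -5)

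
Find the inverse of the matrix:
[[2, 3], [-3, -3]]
[[-1, -1], [1, 2/3]]

For [[a,b],[c,d]], inverse = (1/det)·[[d,-b],[-c,a]]
det = 2·-3 - 3·-3 = 3
Inverse = (1/3)·[[-3, -3], [3, 2]]
        = [[-1, -1], [1, 2/3]]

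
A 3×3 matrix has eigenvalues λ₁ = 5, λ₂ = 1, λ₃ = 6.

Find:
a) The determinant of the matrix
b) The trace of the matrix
det = 30, trace = 12

Two standard eigenvalue identities:
- det(A) equals the product of the eigenvalues (counted with multiplicity).
- trace(A) equals the sum of the eigenvalues.
det(A) = (5)*(1)*(6) = 30.
trace(A) = 5 + 1 + 6 = 12.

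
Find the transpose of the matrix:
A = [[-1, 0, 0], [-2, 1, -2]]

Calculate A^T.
[[-1, -2], [0, 1], [0, -2]]

The transpose sends entry (i,j) to (j,i); rows become columns.
Row 0 of A: [-1, 0, 0] -> column 0 of A^T.
Row 1 of A: [-2, 1, -2] -> column 1 of A^T.
A^T = [[-1, -2], [0, 1], [0, -2]]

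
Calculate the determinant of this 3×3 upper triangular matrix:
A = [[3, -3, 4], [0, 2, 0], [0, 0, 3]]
18

The determinant of a triangular matrix is the product of its diagonal entries (the off-diagonal entries above the diagonal do not affect it).
det(A) = (3) * (2) * (3) = 18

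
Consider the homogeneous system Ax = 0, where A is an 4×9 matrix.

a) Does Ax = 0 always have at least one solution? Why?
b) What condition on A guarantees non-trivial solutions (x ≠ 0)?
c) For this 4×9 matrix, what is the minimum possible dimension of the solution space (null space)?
a) Yes, x = 0 is always a solution. b) When A has linearly dependent columns (rank < n). c) Minimum nullity = 5.

a) x = 0 satisfies A·0 = 0, so the zero vector is always a solution.
b) Non-trivial solutions exist iff the columns of A are linearly dependent, equivalently rank(A) < n (the number of columns).
c) By rank-nullity, rank(A) + nullity(A) = n = 9. Since A has only 4 rows, rank(A) ≤ 4, so nullity(A) ≥ 9 - 4 = 5.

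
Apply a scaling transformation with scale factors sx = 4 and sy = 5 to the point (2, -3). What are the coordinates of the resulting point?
(8, -15)

Scaling matrix:
[[4, 0], [0, 5]]
Result: (2 × 4, -3 × 5) = (8, -15)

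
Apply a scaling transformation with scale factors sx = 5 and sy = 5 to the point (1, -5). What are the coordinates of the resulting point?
(5, -25)

Scaling matrix:
[[5, 0], [0, 5]]
Result: (1 × 5, -5 × 5) = (5, -25)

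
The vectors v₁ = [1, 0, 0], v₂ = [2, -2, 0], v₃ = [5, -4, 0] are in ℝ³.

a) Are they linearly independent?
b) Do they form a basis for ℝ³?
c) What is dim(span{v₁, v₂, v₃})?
Not independent, not a basis, dim(span) = 2

Check whether v₃ can be written as a linear combination of v₁ and v₂.
v₃ = (1)·v₁ + (2)·v₂ = [5, -4, 0], so the three vectors are linearly dependent.
Thus they do not form a basis for ℝ³, and dim(span{v₁, v₂, v₃}) = 2 (spanned by v₁ and v₂).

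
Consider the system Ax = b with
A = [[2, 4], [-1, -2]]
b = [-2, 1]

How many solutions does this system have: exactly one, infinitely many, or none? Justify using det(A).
Infinitely many solutions

det(A) = (2)*(-2) - (4)*(-1) = 0, so A is singular (column 2 is 2 times column 1).
b = [-2, 1] = -1 * column 1 of A, so b lies in the column space of A.
A singular matrix whose right-hand side is in its column space gives a 1-parameter family of solutions — infinitely many.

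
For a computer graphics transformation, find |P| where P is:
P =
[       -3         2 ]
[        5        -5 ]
det(P) = 5

For a 2×2 matrix [[a, b], [c, d]], det = a*d - b*c.
det(P) = (-3)*(-5) - (2)*(5) = 15 - 10 = 5.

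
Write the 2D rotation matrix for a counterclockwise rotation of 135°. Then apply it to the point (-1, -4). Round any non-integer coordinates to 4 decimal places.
R = [[-√2/2, -√2/2], [√2/2, -√2/2]]; R·(-1, -4) = (3.5355, 2.1213)

Rotation matrix formula: R(θ) = [[cos θ, -sin θ], [sin θ, cos θ]]
For θ = 135°:
cos(135°) = -√2/2
sin(135°) = √2/2
R = [[-√2/2, -√2/2], [√2/2, -√2/2]]
Apply to (-1, -4): [-√2/2·-1 + (-√2/2)·-4, √2/2·-1 + -√2/2·-4] = (3.5355, 2.1213)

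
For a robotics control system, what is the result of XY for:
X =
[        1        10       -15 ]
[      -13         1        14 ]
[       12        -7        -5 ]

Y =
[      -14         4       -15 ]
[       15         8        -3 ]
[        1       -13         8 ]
XY =
[      121       279      -165 ]
[      211      -226       304 ]
[     -278        57      -199 ]

Matrix multiplication: (XY)[i][j] = sum over k of X[i][k] * Y[k][j].
  (XY)[0][0] = (1)*(-14) + (10)*(15) + (-15)*(1) = 121
  (XY)[0][1] = (1)*(4) + (10)*(8) + (-15)*(-13) = 279
  (XY)[0][2] = (1)*(-15) + (10)*(-3) + (-15)*(8) = -165
  (XY)[1][0] = (-13)*(-14) + (1)*(15) + (14)*(1) = 211
  (XY)[1][1] = (-13)*(4) + (1)*(8) + (14)*(-13) = -226
  (XY)[1][2] = (-13)*(-15) + (1)*(-3) + (14)*(8) = 304
  (XY)[2][0] = (12)*(-14) + (-7)*(15) + (-5)*(1) = -278
  (XY)[2][1] = (12)*(4) + (-7)*(8) + (-5)*(-13) = 57
  (XY)[2][2] = (12)*(-15) + (-7)*(-3) + (-5)*(8) = -199
XY =
[      121       279      -165 ]
[      211      -226       304 ]
[     -278        57      -199 ]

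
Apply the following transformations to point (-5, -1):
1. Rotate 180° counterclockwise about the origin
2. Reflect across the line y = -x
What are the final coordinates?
(-1, -5)

Step 1: Rotate 180° → (5, 1)
Step 2: Reflect across the line y = -x → (-1, -5)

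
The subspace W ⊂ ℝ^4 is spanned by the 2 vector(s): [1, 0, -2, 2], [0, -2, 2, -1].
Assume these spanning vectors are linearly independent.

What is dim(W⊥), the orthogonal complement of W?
dim(W⊥) = 2

For any subspace W of ℝ^n, dim(W) + dim(W⊥) = n (the whole-space dimension).
Here the given 2 vectors are linearly independent, so dim(W) = 2.
Thus dim(W⊥) = n - dim(W) = 4 - 2 = 2.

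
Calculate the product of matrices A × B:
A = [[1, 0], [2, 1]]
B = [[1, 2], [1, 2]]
[[1, 2], [3, 6]]

Matrix multiplication:
C[0][0] = 1×1 + 0×1 = 1
C[0][1] = 1×2 + 0×2 = 2
C[1][0] = 2×1 + 1×1 = 3
C[1][1] = 2×2 + 1×2 = 6
Result: [[1, 2], [3, 6]]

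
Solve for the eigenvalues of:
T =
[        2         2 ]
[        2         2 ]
λ = 0, 4

Solve det(T - λI) = 0. For a 2×2 matrix the characteristic equation is λ² - (trace)λ + det = 0.
trace(T) = a + d = 2 + 2 = 4.
det(T) = a*d - b*c = (2)*(2) - (2)*(2) = 4 - 4 = 0.
Characteristic equation: λ² - (4)λ + (0) = 0.
Discriminant = (4)² - 4*(0) = 16 - 0 = 16.
λ = (4 ± √16) / 2 = (4 ± 4) / 2 = 0, 4.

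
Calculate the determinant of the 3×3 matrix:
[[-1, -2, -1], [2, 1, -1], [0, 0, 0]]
0

Expansion along first row:
det = -1·det([[1,-1],[0,0]]) - -2·det([[2,-1],[0,0]]) + -1·det([[2,1],[0,0]])
    = -1·(1·0 - -1·0) - -2·(2·0 - -1·0) + -1·(2·0 - 1·0)
    = -1·0 - -2·0 + -1·0
    = 0 + 0 + 0 = 0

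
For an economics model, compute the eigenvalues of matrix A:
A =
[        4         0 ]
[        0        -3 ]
λ = -3, 4

Solve det(A - λI) = 0. For a 2×2 matrix the characteristic equation is λ² - (trace)λ + det = 0.
trace(A) = a + d = 4 - 3 = 1.
det(A) = a*d - b*c = (4)*(-3) - (0)*(0) = -12 - 0 = -12.
Characteristic equation: λ² - (1)λ + (-12) = 0.
Discriminant = (1)² - 4*(-12) = 1 + 48 = 49.
λ = (1 ± √49) / 2 = (1 ± 7) / 2 = -3, 4.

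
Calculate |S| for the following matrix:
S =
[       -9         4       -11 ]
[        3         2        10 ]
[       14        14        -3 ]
det(S) = 1756

Expand along row 0 (cofactor expansion): det(S) = a*(e*i - f*h) - b*(d*i - f*g) + c*(d*h - e*g), where the 3×3 is [[a, b, c], [d, e, f], [g, h, i]].
Minor M_00 = (2)*(-3) - (10)*(14) = -6 - 140 = -146.
Minor M_01 = (3)*(-3) - (10)*(14) = -9 - 140 = -149.
Minor M_02 = (3)*(14) - (2)*(14) = 42 - 28 = 14.
det(S) = (-9)*(-146) - (4)*(-149) + (-11)*(14) = 1314 + 596 - 154 = 1756.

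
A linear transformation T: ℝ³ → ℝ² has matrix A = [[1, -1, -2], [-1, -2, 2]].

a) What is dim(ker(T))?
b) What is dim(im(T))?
dim(ker) = 1, dim(im) = 2

The two rows are not scalar multiples of one another (no single k satisfies row 2 = k × row 1), so they are linearly independent.
Thus rank(A) = 2.
dim(im(T)) = rank(A) = 2.
By the rank-nullity theorem applied to T: ℝ³ → ℝ², rank(A) + nullity(A) = 3 (the domain dimension), so dim(ker(T)) = 3 - 2 = 1.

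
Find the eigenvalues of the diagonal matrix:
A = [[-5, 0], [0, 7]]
λ₁ = -5, λ₂ = 7

The characteristic polynomial of A is det(A - λI) = (-5 - λ)(7 - λ) = 0.
The roots are λ = -5 and λ = 7, so the eigenvalues are the diagonal entries.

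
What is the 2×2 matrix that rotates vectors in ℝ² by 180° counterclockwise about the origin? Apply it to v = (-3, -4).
R = [[-1, 0], [0, -1]]; R·v = (3, 4)

A counterclockwise rotation by angle θ in ℝ² has matrix R(θ) = [[cos θ, -sin θ], [sin θ, cos θ]].
For θ = 180°: cos θ = -1, sin θ = 0.
R(180°) = [[-1, 0], [0, -1]].
R·v = [-1·-3 + (0)·-4, 0·-3 + -1·-4] = (3, 4).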